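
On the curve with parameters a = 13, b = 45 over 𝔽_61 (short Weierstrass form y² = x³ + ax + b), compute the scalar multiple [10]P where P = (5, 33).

(32, 17)

Double-and-add on 10 = (1010)₂. Start with P = (5, 33) for the leading 1-bit.
double: tangent at (5, 33): λ = (3·5² + 13)/(2·33) ≡ 27/5. 5⁻¹ ≡ 49 (mod 61), so λ ≡ 27·49 ≡ 42.
  x = λ² - 5 - 5 = 1764 - 10 ≡ 46; y = λ·(5 - 46) - 33 ≡ 14. → (46, 14)
double: tangent at (46, 14): λ = (3·46² + 13)/(2·14) ≡ 17/28. 28⁻¹ ≡ 24 (mod 61), so λ ≡ 17·24 ≡ 42.
  x = λ² - 46 - 46 = 1764 - 92 ≡ 25; y = λ·(46 - 25) - 14 ≡ 14. → (25, 14)
add P: (25, 14) + (5, 33). λ = (33 - 14)/(5 - 25) ≡ 19/41 mod 61. 41⁻¹ ≡ 3 (mod 61), so λ ≡ 57.
  x = λ² - 25 - 5 = 3249 - 30 ≡ 47; y = λ·(25 - 47) - 14 ≡ 13. → (47, 13)
double: tangent at (47, 13): λ = (3·47² + 13)/(2·13) ≡ 52/26. 26⁻¹ ≡ 54 (mod 61), so λ ≡ 52·54 ≡ 2.
  x = λ² - 47 - 47 = 4 - 94 ≡ 32; y = λ·(47 - 32) - 13 ≡ 17. → (32, 17)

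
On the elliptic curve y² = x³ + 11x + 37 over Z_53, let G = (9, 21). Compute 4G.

(43, 27)

Double-and-add on 4 = (100)₂. Start with G = (9, 21) for the leading 1-bit.
double: tangent at (9, 21): λ = (3·9² + 11)/(2·21) ≡ 42/42. 42⁻¹ ≡ 24 (mod 53) since 42·24 = 1008 ≡ 1, so λ ≡ 42·24 ≡ 1.
  x = λ² - 9 - 9 = 1 - 18 ≡ 36; y = λ·(9 - 36) - 21 ≡ 5. → (36, 5)
double: tangent at (36, 5): λ = (3·36² + 11)/(2·5) ≡ 30/10. 10⁻¹ ≡ 16 (mod 53), so λ ≡ 30·16 ≡ 3.
  x = λ² - 36 - 36 = 9 - 72 ≡ 43; y = λ·(36 - 43) - 5 ≡ 27. → (43, 27)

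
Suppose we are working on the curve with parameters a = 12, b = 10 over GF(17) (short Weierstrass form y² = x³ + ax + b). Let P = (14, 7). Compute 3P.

(13, 0)

Repeated addition: build up to 3P.
2P: tangent at (14, 7): λ = (3·14² + 12)/(2·7) ≡ 5/14. 14⁻¹ ≡ 11 (mod 17) since 14·11 = 154 ≡ 1, so λ ≡ 5·11 ≡ 4.
  x = λ² - 14 - 14 = 16 - 28 ≡ 5; y = λ·(14 - 5) - 7 ≡ 12. → (5, 12)
3P: (5, 12) + (14, 7). λ = (7 - 12)/(14 - 5) ≡ 12/9 mod 17. 9⁻¹ ≡ 2 (mod 17) since 9·2 = 18 ≡ 1, so λ ≡ 7.
  x = λ² - 5 - 14 = 49 - 19 ≡ 13; y = λ·(5 - 13) - 12 ≡ 0. → (13, 0)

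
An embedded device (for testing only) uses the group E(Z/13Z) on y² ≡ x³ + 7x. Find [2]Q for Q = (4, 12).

tangent at (4, 12): λ = (3·4² + 7)/(2·12) ≡ 3/11. 11⁻¹ ≡ 6 (mod 13), so λ ≡ 3·6 ≡ 5.
  x = λ² - 4 - 4 = 25 - 8 ≡ 4; y = λ·(4 - 4) - 12 ≡ 1. → (4, 1)

(4, 1)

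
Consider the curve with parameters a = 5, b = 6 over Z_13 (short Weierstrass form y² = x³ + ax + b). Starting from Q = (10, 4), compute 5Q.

(10, 4)

Double-and-add on 5 = (101)₂. Start with Q = (10, 4) for the leading 1-bit.
double: tangent at (10, 4): λ = (3·10² + 5)/(2·4) ≡ 6/8. 8⁻¹ ≡ 5 (mod 13) since 8·5 = 40 ≡ 1, so λ ≡ 6·5 ≡ 4.
  x = λ² - 10 - 10 = 16 - 20 ≡ 9; y = λ·(10 - 9) - 4 ≡ 0. → (9, 0)
double: (9, 0) + (9, 0): same x and y₁ ≡ -y₂, so the sum is O.
add Q: O + (10, 4) = (10, 4) (identity).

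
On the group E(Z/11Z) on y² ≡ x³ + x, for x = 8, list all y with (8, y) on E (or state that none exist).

5, 6

x³ + 1x + 0 = 520 ≡ 3 (mod 11).
Square roots of 3 mod 11: 5 and 6 (since 5² = 25 ≡ 3).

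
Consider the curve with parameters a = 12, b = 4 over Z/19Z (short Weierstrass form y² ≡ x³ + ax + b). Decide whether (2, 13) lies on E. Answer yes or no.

y² = 13² ≡ 17; x³ + 12x + 4 = 36 ≡ 17 (mod 19). 17 = 17.

yes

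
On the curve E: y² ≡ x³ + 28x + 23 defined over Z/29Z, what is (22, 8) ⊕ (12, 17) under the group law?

(22, 8) + (12, 17). λ = (17 - 8)/(12 - 22) ≡ 9/19 mod 29. 19⁻¹ ≡ 26 (mod 29) since 19·26 = 494 ≡ 1, so λ ≡ 2.
  x = λ² - 22 - 12 = 4 - 34 ≡ 28; y = λ·(22 - 28) - 8 ≡ 9. → (28, 9)

(28, 9)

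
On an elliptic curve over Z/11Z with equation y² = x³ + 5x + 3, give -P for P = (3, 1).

-(3, 1) = (3, -1 mod 11) = (3, 10).

(3, 10)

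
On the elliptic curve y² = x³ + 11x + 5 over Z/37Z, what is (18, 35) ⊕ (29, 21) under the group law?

(17, 31)

(18, 35) + (29, 21). λ = (21 - 35)/(29 - 18) ≡ 23/11 mod 37. 11⁻¹ ≡ 27 (mod 37), so λ ≡ 29.
  x = λ² - 18 - 29 = 841 - 47 ≡ 17; y = λ·(18 - 17) - 35 ≡ 31. → (17, 31)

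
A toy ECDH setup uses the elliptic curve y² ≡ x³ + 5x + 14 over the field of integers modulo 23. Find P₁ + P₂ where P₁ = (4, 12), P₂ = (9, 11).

(4, 12) + (9, 11). λ = (11 - 12)/(9 - 4) ≡ 22/5 mod 23. 5⁻¹ ≡ 14 (mod 23) since 5·14 = 70 ≡ 1, so λ ≡ 9.
  x = λ² - 4 - 9 = 81 - 13 ≡ 22; y = λ·(4 - 22) - 12 ≡ 10. → (22, 10)

(22, 10)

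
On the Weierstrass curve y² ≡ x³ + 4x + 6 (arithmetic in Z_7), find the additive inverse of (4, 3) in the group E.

-(4, 3) = (4, -3 mod 7) = (4, 4).

(4, 4)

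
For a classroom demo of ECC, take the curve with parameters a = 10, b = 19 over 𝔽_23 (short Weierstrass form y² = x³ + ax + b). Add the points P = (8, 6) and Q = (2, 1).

(22, 13)

(8, 6) + (2, 1). λ = (1 - 6)/(2 - 8) ≡ 18/17 mod 23. 17⁻¹ ≡ 19 (mod 23), so λ ≡ 20.
  x = λ² - 8 - 2 = 400 - 10 ≡ 22; y = λ·(8 - 22) - 6 ≡ 13. → (22, 13)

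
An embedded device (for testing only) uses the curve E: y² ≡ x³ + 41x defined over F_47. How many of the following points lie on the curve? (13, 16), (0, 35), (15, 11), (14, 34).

1

(13, 16): 16² ≡ 21, rhs ≡ 4 → off.
(0, 35): 35² ≡ 3, rhs ≡ 0 → off.
(15, 11): 11² ≡ 27, rhs ≡ 42 → off.
(14, 34): 34² ≡ 28, rhs ≡ 28 → on.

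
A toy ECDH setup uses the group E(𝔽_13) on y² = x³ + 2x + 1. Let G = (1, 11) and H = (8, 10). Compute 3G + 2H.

First 3G:
Repeated addition: build up to 3G.
2G: tangent at (1, 11): λ = (3·1² + 2)/(2·11) ≡ 5/9. 9⁻¹ ≡ 3 (mod 13), so λ ≡ 5·3 ≡ 2.
  x = λ² - 1 - 1 = 4 - 2 ≡ 2; y = λ·(1 - 2) - 11 ≡ 0. → (2, 0)
3G: (2, 0) + (1, 11). λ = (11 - 0)/(1 - 2) ≡ 11/12 mod 13. 12⁻¹ ≡ 12 (mod 13), so λ ≡ 2.
  x = λ² - 2 - 1 = 4 - 3 ≡ 1; y = λ·(2 - 1) - 0 ≡ 2. → (1, 2)
3G = (1, 2).
Next 2H:
Repeated addition: build up to 2H.
2H: tangent at (8, 10): λ = (3·8² + 2)/(2·10) ≡ 12/7. 7⁻¹ ≡ 2 (mod 13), so λ ≡ 12·2 ≡ 11.
  x = λ² - 8 - 8 = 121 - 16 ≡ 1; y = λ·(8 - 1) - 10 ≡ 2. → (1, 2)
2H = (1, 2).
Finally 3G + 2H:
tangent at (1, 2): λ = (3·1² + 2)/(2·2) ≡ 5/4. 4⁻¹ ≡ 10 (mod 13), so λ ≡ 5·10 ≡ 11.
  x = λ² - 1 - 1 = 121 - 2 ≡ 2; y = λ·(1 - 2) - 2 ≡ 0. → (2, 0)

(2, 0)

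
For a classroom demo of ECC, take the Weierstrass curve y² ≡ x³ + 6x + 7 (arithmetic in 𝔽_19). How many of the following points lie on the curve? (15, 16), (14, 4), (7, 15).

0

(15, 16): 16² ≡ 9, rhs ≡ 14 → off.
(14, 4): 4² ≡ 16, rhs ≡ 4 → off.
(7, 15): 15² ≡ 16, rhs ≡ 12 → off.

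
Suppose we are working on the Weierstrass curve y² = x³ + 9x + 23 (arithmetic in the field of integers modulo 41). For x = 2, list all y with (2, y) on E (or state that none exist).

7, 34

x³ + 9x + 23 = 49 ≡ 8 (mod 41).
Square roots of 8 mod 41: 7 and 34 (since 7² = 49 ≡ 8).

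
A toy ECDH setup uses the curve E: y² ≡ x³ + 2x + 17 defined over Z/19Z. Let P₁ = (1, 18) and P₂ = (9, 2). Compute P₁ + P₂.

(1, 18) + (9, 2). λ = (2 - 18)/(9 - 1) ≡ 3/8 mod 19. 8⁻¹ ≡ 12 (mod 19) since 8·12 = 96 ≡ 1, so λ ≡ 17.
  x = λ² - 1 - 9 = 289 - 10 ≡ 13; y = λ·(1 - 13) - 18 ≡ 6. → (13, 6)

(13, 6)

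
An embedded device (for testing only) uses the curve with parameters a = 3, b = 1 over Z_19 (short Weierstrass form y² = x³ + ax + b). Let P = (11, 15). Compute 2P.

tangent at (11, 15): λ = (3·11² + 3)/(2·15) ≡ 5/11. 11⁻¹ ≡ 7 (mod 19), so λ ≡ 5·7 ≡ 16.
  x = λ² - 11 - 11 = 256 - 22 ≡ 6; y = λ·(11 - 6) - 15 ≡ 8. → (6, 8)

(6, 8)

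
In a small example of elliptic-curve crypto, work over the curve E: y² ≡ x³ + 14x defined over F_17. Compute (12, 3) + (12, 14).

O

The two points share x = 12 and their y-coordinates satisfy 3 + 14 ≡ 0 (mod 17), so they are inverses. Their sum is O.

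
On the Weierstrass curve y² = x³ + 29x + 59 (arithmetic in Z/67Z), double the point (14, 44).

(32, 11)

tangent at (14, 44): λ = (3·14² + 29)/(2·44) ≡ 14/21. 21⁻¹ ≡ 16 (mod 67), so λ ≡ 14·16 ≡ 23.
  x = λ² - 14 - 14 = 529 - 28 ≡ 32; y = λ·(14 - 32) - 44 ≡ 11. → (32, 11)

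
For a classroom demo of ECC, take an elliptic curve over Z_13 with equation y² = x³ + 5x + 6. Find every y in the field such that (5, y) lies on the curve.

x³ + 5x + 6 = 156 ≡ 0 (mod 13).
Only y = 0 satisfies y² ≡ 0.

0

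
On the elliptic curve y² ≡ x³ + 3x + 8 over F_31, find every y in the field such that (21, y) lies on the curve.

1, 30

x³ + 3x + 8 = 9332 ≡ 1 (mod 31).
Square roots of 1 mod 31: 1 and 30 (since 1² = 1 ≡ 1).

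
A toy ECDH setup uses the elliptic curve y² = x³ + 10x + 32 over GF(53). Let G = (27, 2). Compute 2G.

tangent at (27, 2): λ = (3·27² + 10)/(2·2) ≡ 24/4. 4⁻¹ ≡ 40 (mod 53) since 4·40 = 160 ≡ 1, so λ ≡ 24·40 ≡ 6.
  x = λ² - 27 - 27 = 36 - 54 ≡ 35; y = λ·(27 - 35) - 2 ≡ 3. → (35, 3)

(35, 3)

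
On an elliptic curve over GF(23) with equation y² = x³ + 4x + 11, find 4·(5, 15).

(19, 0)

Write G = (5, 15).
Double-and-add on 4 = (100)₂. Start with G = (5, 15) for the leading 1-bit.
double: tangent at (5, 15): λ = (3·5² + 4)/(2·15) ≡ 10/7. 7⁻¹ ≡ 10 (mod 23), so λ ≡ 10·10 ≡ 8.
  x = λ² - 5 - 5 = 64 - 10 ≡ 8; y = λ·(5 - 8) - 15 ≡ 7. → (8, 7)
double: tangent at (8, 7): λ = (3·8² + 4)/(2·7) ≡ 12/14. 14⁻¹ ≡ 5 (mod 23) since 14·5 = 70 ≡ 1, so λ ≡ 12·5 ≡ 14.
  x = λ² - 8 - 8 = 196 - 16 ≡ 19; y = λ·(8 - 19) - 7 ≡ 0. → (19, 0)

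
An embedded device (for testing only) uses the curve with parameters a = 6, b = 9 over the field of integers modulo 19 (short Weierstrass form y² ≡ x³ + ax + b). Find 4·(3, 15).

Write Q = (3, 15).
Repeated addition: build up to 4Q.
2Q: tangent at (3, 15): λ = (3·3² + 6)/(2·15) ≡ 14/11. 11⁻¹ ≡ 7 (mod 19), so λ ≡ 14·7 ≡ 3.
  x = λ² - 3 - 3 = 9 - 6 ≡ 3; y = λ·(3 - 3) - 15 ≡ 4. → (3, 4)
3Q: (3, 4) + (3, 15): same x and y₁ ≡ -y₂, so the sum is 𝒪.
4Q: 𝒪 + (3, 15) = (3, 15) (identity).

(3, 15)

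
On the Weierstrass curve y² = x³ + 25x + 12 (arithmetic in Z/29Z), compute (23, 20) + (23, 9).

The two points share x = 23 and their y-coordinates satisfy 20 + 9 ≡ 0 (mod 29), so they are inverses. Their sum is O.

O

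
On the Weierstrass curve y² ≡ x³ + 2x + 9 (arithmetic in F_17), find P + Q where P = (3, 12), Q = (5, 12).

(9, 5)

(3, 12) + (5, 12). λ = (12 - 12)/(5 - 3) ≡ 0/2 mod 17. 2⁻¹ ≡ 9 (mod 17), so λ ≡ 0.
  x = λ² - 3 - 5 = 0 - 8 ≡ 9; y = λ·(3 - 9) - 12 ≡ 5. → (9, 5)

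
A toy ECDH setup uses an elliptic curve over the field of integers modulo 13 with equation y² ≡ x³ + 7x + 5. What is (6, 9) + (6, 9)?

(10, 3)

tangent at (6, 9): λ = (3·6² + 7)/(2·9) ≡ 11/5. 5⁻¹ ≡ 8 (mod 13) since 5·8 = 40 ≡ 1, so λ ≡ 11·8 ≡ 10.
  x = λ² - 6 - 6 = 100 - 12 ≡ 10; y = λ·(6 - 10) - 9 ≡ 3. → (10, 3)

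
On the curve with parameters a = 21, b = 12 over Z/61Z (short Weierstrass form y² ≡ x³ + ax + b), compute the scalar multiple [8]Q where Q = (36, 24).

Repeated addition: build up to 8Q.
2Q: tangent at (36, 24): λ = (3·36² + 21)/(2·24) ≡ 5/48. 48⁻¹ ≡ 14 (mod 61) since 48·14 = 672 ≡ 1, so λ ≡ 5·14 ≡ 9.
  x = λ² - 36 - 36 = 81 - 72 ≡ 9; y = λ·(36 - 9) - 24 ≡ 36. → (9, 36)
3Q: (9, 36) + (36, 24). λ = (24 - 36)/(36 - 9) ≡ 49/27 mod 61. 27⁻¹ ≡ 52 (mod 61) since 27·52 = 1404 ≡ 1, so λ ≡ 47.
  x = λ² - 9 - 36 = 2209 - 45 ≡ 29; y = λ·(9 - 29) - 36 ≡ 0. → (29, 0)
4Q: (29, 0) + (36, 24). λ = (24 - 0)/(36 - 29) ≡ 24/7 mod 61. 7⁻¹ ≡ 35 (mod 61), so λ ≡ 47.
  x = λ² - 29 - 36 = 2209 - 65 ≡ 9; y = λ·(29 - 9) - 0 ≡ 25. → (9, 25)
5Q: (9, 25) + (36, 24). λ = (24 - 25)/(36 - 9) ≡ 60/27 mod 61. 27⁻¹ ≡ 52 (mod 61), so λ ≡ 9.
  x = λ² - 9 - 36 = 81 - 45 ≡ 36; y = λ·(9 - 36) - 25 ≡ 37. → (36, 37)
6Q: (36, 37) + (36, 24): same x and y₁ ≡ -y₂, so the sum is O.
7Q: O + (36, 24) = (36, 24) (identity).
8Q: tangent at (36, 24): λ = (3·36² + 21)/(2·24) ≡ 5/48. 48⁻¹ ≡ 14 (mod 61), so λ ≡ 5·14 ≡ 9.
  x = λ² - 36 - 36 = 81 - 72 ≡ 9; y = λ·(36 - 9) - 24 ≡ 36. → (9, 36)

(9, 36)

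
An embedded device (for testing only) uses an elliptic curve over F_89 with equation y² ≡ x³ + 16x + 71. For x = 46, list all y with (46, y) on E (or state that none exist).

x³ + 16x + 71 = 98143 ≡ 65 (mod 89).
65 is a non-residue mod 89; no y exists.

none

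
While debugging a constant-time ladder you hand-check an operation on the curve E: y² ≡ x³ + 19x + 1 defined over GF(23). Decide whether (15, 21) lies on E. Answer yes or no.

yes

y² = 21² ≡ 4; x³ + 19x + 1 = 3661 ≡ 4 (mod 23). 4 = 4.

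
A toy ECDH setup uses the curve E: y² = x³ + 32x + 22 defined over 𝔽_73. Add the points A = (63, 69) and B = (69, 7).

(63, 69) + (69, 7). λ = (7 - 69)/(69 - 63) ≡ 11/6 mod 73. 6⁻¹ ≡ 61 (mod 73) since 6·61 = 366 ≡ 1, so λ ≡ 14.
  x = λ² - 63 - 69 = 196 - 132 ≡ 64; y = λ·(63 - 64) - 69 ≡ 63. → (64, 63)

(64, 63)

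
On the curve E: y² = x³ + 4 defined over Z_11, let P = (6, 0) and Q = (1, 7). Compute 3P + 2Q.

First 3P:
Repeated addition: build up to 3P.
2P: (6, 0) + (6, 0): same x and y₁ ≡ -y₂, so the sum is ∞.
3P: ∞ + (6, 0) = (6, 0) (identity).
3P = (6, 0).
Next 2Q:
Repeated addition: build up to 2Q.
2Q: tangent at (1, 7): λ = (3·1² + 0)/(2·7) ≡ 3/3. 3⁻¹ ≡ 4 (mod 11), so λ ≡ 3·4 ≡ 1.
  x = λ² - 1 - 1 = 1 - 2 ≡ 10; y = λ·(1 - 10) - 7 ≡ 6. → (10, 6)
2Q = (10, 6).
Finally 3P + 2Q:
(6, 0) + (10, 6). λ = (6 - 0)/(10 - 6) ≡ 6/4 mod 11. 4⁻¹ ≡ 3 (mod 11), so λ ≡ 7.
  x = λ² - 6 - 10 = 49 - 16 ≡ 0; y = λ·(6 - 0) - 0 ≡ 9. → (0, 9)

(0, 9)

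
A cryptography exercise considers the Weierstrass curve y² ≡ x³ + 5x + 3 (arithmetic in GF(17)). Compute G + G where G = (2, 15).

tangent at (2, 15): λ = (3·2² + 5)/(2·15) ≡ 0/13. 13⁻¹ ≡ 4 (mod 17), so λ ≡ 0·4 ≡ 0.
  x = λ² - 2 - 2 = 0 - 4 ≡ 13; y = λ·(2 - 13) - 15 ≡ 2. → (13, 2)

(13, 2)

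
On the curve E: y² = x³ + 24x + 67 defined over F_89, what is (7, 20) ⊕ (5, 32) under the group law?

(24, 82)

(7, 20) + (5, 32). λ = (32 - 20)/(5 - 7) ≡ 12/87 mod 89. 87⁻¹ ≡ 44 (mod 89), so λ ≡ 83.
  x = λ² - 7 - 5 = 6889 - 12 ≡ 24; y = λ·(7 - 24) - 20 ≡ 82. → (24, 82)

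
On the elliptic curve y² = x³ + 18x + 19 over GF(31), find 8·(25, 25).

O

Write G = (25, 25).
Repeated addition: build up to 8G.
2G: tangent at (25, 25): λ = (3·25² + 18)/(2·25) ≡ 2/19. 19⁻¹ ≡ 18 (mod 31), so λ ≡ 2·18 ≡ 5.
  x = λ² - 25 - 25 = 25 - 50 ≡ 6; y = λ·(25 - 6) - 25 ≡ 8. → (6, 8)
3G: (6, 8) + (25, 25). λ = (25 - 8)/(25 - 6) ≡ 17/19 mod 31. 19⁻¹ ≡ 18 (mod 31), so λ ≡ 27.
  x = λ² - 6 - 25 = 729 - 31 ≡ 16; y = λ·(6 - 16) - 8 ≡ 1. → (16, 1)
4G: (16, 1) + (25, 25). λ = (25 - 1)/(25 - 16) ≡ 24/9 mod 31. 9⁻¹ ≡ 7 (mod 31), so λ ≡ 13.
  x = λ² - 16 - 25 = 169 - 41 ≡ 4; y = λ·(16 - 4) - 1 ≡ 0. → (4, 0)
5G: (4, 0) + (25, 25). λ = (25 - 0)/(25 - 4) ≡ 25/21 mod 31. 21⁻¹ ≡ 3 (mod 31) since 21·3 = 63 ≡ 1, so λ ≡ 13.
  x = λ² - 4 - 25 = 169 - 29 ≡ 16; y = λ·(4 - 16) - 0 ≡ 30. → (16, 30)
6G: (16, 30) + (25, 25). λ = (25 - 30)/(25 - 16) ≡ 26/9 mod 31. 9⁻¹ ≡ 7 (mod 31) since 9·7 = 63 ≡ 1, so λ ≡ 27.
  x = λ² - 16 - 25 = 729 - 41 ≡ 6; y = λ·(16 - 6) - 30 ≡ 23. → (6, 23)
7G: (6, 23) + (25, 25). λ = (25 - 23)/(25 - 6) ≡ 2/19 mod 31. 19⁻¹ ≡ 18 (mod 31), so λ ≡ 5.
  x = λ² - 6 - 25 = 25 - 31 ≡ 25; y = λ·(6 - 25) - 23 ≡ 6. → (25, 6)
8G: (25, 6) + (25, 25): same x and y₁ ≡ -y₂, so the sum is O.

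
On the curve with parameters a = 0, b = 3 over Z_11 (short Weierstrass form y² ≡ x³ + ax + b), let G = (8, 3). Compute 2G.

tangent at (8, 3): λ = (3·8² + 0)/(2·3) ≡ 5/6. 6⁻¹ ≡ 2 (mod 11), so λ ≡ 5·2 ≡ 10.
  x = λ² - 8 - 8 = 100 - 16 ≡ 7; y = λ·(8 - 7) - 3 ≡ 7. → (7, 7)

(7, 7)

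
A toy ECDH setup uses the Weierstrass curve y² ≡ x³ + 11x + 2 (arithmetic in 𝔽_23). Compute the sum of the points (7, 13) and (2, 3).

(18, 11)

(7, 13) + (2, 3). λ = (3 - 13)/(2 - 7) ≡ 13/18 mod 23. 18⁻¹ ≡ 9 (mod 23) since 18·9 = 162 ≡ 1, so λ ≡ 2.
  x = λ² - 7 - 2 = 4 - 9 ≡ 18; y = λ·(7 - 18) - 13 ≡ 11. → (18, 11)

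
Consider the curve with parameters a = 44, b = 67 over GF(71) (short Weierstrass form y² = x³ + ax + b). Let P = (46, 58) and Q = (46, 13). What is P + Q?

O

The two points share x = 46 and their y-coordinates satisfy 58 + 13 ≡ 0 (mod 71), so they are inverses. Their sum is O.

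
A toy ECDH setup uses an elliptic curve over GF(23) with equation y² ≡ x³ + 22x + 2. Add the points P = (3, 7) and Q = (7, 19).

(3, 7) + (7, 19). λ = (19 - 7)/(7 - 3) ≡ 12/4 mod 23. 4⁻¹ ≡ 6 (mod 23), so λ ≡ 3.
  x = λ² - 3 - 7 = 9 - 10 ≡ 22; y = λ·(3 - 22) - 7 ≡ 5. → (22, 5)

(22, 5)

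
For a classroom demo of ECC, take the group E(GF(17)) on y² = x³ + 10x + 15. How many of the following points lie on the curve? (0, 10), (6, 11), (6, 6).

(0, 10): 10² ≡ 15, rhs ≡ 15 → on.
(6, 11): 11² ≡ 2, rhs ≡ 2 → on.
(6, 6): 6² ≡ 2, rhs ≡ 2 → on.

3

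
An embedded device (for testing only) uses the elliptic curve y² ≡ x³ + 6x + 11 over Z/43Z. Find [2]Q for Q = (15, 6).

tangent at (15, 6): λ = (3·15² + 6)/(2·6) ≡ 36/12. 12⁻¹ ≡ 18 (mod 43), so λ ≡ 36·18 ≡ 3.
  x = λ² - 15 - 15 = 9 - 30 ≡ 22; y = λ·(15 - 22) - 6 ≡ 16. → (22, 16)

(22, 16)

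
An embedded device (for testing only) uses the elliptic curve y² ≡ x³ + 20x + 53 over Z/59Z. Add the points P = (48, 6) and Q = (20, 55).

(42, 13)

(48, 6) + (20, 55). λ = (55 - 6)/(20 - 48) ≡ 49/31 mod 59. 31⁻¹ ≡ 40 (mod 59), so λ ≡ 13.
  x = λ² - 48 - 20 = 169 - 68 ≡ 42; y = λ·(48 - 42) - 6 ≡ 13. → (42, 13)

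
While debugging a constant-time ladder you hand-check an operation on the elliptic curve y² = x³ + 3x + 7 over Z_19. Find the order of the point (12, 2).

11

2P: tangent at (12, 2): λ = (3·12² + 3)/(2·2) ≡ 17/4. 4⁻¹ ≡ 5 (mod 19) since 4·5 = 20 ≡ 1, so λ ≡ 17·5 ≡ 9.
  x = λ² - 12 - 12 = 81 - 24 ≡ 0; y = λ·(12 - 0) - 2 ≡ 11. → (0, 11)
3P: (0, 11) + (12, 2). λ = (2 - 11)/(12 - 0) ≡ 10/12 mod 19. 12⁻¹ ≡ 8 (mod 19) since 12·8 = 96 ≡ 1, so λ ≡ 4.
  x = λ² - 0 - 12 = 16 - 12 ≡ 4; y = λ·(0 - 4) - 11 ≡ 11. → (4, 11)
4P: (4, 11) + (12, 2). λ = (2 - 11)/(12 - 4) ≡ 10/8 mod 19. 8⁻¹ ≡ 12 (mod 19) since 8·12 = 96 ≡ 1, so λ ≡ 6.
  x = λ² - 4 - 12 = 36 - 16 ≡ 1; y = λ·(4 - 1) - 11 ≡ 7. → (1, 7)
5P: (1, 7) + (12, 2). λ = (2 - 7)/(12 - 1) ≡ 14/11 mod 19. 11⁻¹ ≡ 7 (mod 19), so λ ≡ 3.
  x = λ² - 1 - 12 = 9 - 13 ≡ 15; y = λ·(1 - 15) - 7 ≡ 8. → (15, 8)
6P: (15, 8) + (12, 2). λ = (2 - 8)/(12 - 15) ≡ 13/16 mod 19. 16⁻¹ ≡ 6 (mod 19), so λ ≡ 2.
  x = λ² - 15 - 12 = 4 - 27 ≡ 15; y = λ·(15 - 15) - 8 ≡ 11. → (15, 11)
7P: (15, 11) + (12, 2). λ = (2 - 11)/(12 - 15) ≡ 10/16 mod 19. 16⁻¹ ≡ 6 (mod 19) since 16·6 = 96 ≡ 1, so λ ≡ 3.
  x = λ² - 15 - 12 = 9 - 27 ≡ 1; y = λ·(15 - 1) - 11 ≡ 12. → (1, 12)
8P: (1, 12) + (12, 2). λ = (2 - 12)/(12 - 1) ≡ 9/11 mod 19. 11⁻¹ ≡ 7 (mod 19) since 11·7 = 77 ≡ 1, so λ ≡ 6.
  x = λ² - 1 - 12 = 36 - 13 ≡ 4; y = λ·(1 - 4) - 12 ≡ 8. → (4, 8)
9P: (4, 8) + (12, 2). λ = (2 - 8)/(12 - 4) ≡ 13/8 mod 19. 8⁻¹ ≡ 12 (mod 19) since 8·12 = 96 ≡ 1, so λ ≡ 4.
  x = λ² - 4 - 12 = 16 - 16 ≡ 0; y = λ·(4 - 0) - 8 ≡ 8. → (0, 8)
10P: (0, 8) + (12, 2). λ = (2 - 8)/(12 - 0) ≡ 13/12 mod 19. 12⁻¹ ≡ 8 (mod 19), so λ ≡ 9.
  x = λ² - 0 - 12 = 81 - 12 ≡ 12; y = λ·(0 - 12) - 8 ≡ 17. → (12, 17)
11P: (12, 17) + (12, 2): same x and y₁ ≡ -y₂, so the sum is 𝒪.
11P = 𝒪, so the order is 11.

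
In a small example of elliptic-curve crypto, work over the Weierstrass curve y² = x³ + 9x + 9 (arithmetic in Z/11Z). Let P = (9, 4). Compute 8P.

(9, 7)

Repeated addition: build up to 8P.
2P: tangent at (9, 4): λ = (3·9² + 9)/(2·4) ≡ 10/8. 8⁻¹ ≡ 7 (mod 11), so λ ≡ 10·7 ≡ 4.
  x = λ² - 9 - 9 = 16 - 18 ≡ 9; y = λ·(9 - 9) - 4 ≡ 7. → (9, 7)
3P: (9, 7) + (9, 4): same x and y₁ ≡ -y₂, so the sum is O.
4P: O + (9, 4) = (9, 4) (identity).
5P: tangent at (9, 4): λ = (3·9² + 9)/(2·4) ≡ 10/8. 8⁻¹ ≡ 7 (mod 11) since 8·7 = 56 ≡ 1, so λ ≡ 10·7 ≡ 4.
  x = λ² - 9 - 9 = 16 - 18 ≡ 9; y = λ·(9 - 9) - 4 ≡ 7. → (9, 7)
6P: (9, 7) + (9, 4): same x and y₁ ≡ -y₂, so the sum is O.
7P: O + (9, 4) = (9, 4) (identity).
8P: tangent at (9, 4): λ = (3·9² + 9)/(2·4) ≡ 10/8. 8⁻¹ ≡ 7 (mod 11) since 8·7 = 56 ≡ 1, so λ ≡ 10·7 ≡ 4.
  x = λ² - 9 - 9 = 16 - 18 ≡ 9; y = λ·(9 - 9) - 4 ≡ 7. → (9, 7)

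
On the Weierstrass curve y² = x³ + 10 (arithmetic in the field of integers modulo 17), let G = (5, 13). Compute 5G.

(15, 11)

Double-and-add on 5 = (101)₂. Start with G = (5, 13) for the leading 1-bit.
double: tangent at (5, 13): λ = (3·5² + 0)/(2·13) ≡ 7/9. 9⁻¹ ≡ 2 (mod 17) since 9·2 = 18 ≡ 1, so λ ≡ 7·2 ≡ 14.
  x = λ² - 5 - 5 = 196 - 10 ≡ 16; y = λ·(5 - 16) - 13 ≡ 3. → (16, 3)
double: tangent at (16, 3): λ = (3·16² + 0)/(2·3) ≡ 3/6. 6⁻¹ ≡ 3 (mod 17), so λ ≡ 3·3 ≡ 9.
  x = λ² - 16 - 16 = 81 - 32 ≡ 15; y = λ·(16 - 15) - 3 ≡ 6. → (15, 6)
add G: (15, 6) + (5, 13). λ = (13 - 6)/(5 - 15) ≡ 7/7 mod 17. 7⁻¹ ≡ 5 (mod 17), so λ ≡ 1.
  x = λ² - 15 - 5 = 1 - 20 ≡ 15; y = λ·(15 - 15) - 6 ≡ 11. → (15, 11)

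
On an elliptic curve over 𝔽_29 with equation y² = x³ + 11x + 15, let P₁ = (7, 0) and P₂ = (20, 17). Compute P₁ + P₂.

(8, 21)

(7, 0) + (20, 17). λ = (17 - 0)/(20 - 7) ≡ 17/13 mod 29. 13⁻¹ ≡ 9 (mod 29), so λ ≡ 8.
  x = λ² - 7 - 20 = 64 - 27 ≡ 8; y = λ·(7 - 8) - 0 ≡ 21. → (8, 21)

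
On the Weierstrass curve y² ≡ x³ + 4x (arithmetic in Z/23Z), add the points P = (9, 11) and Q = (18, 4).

(9, 11) + (18, 4). λ = (4 - 11)/(18 - 9) ≡ 16/9 mod 23. 9⁻¹ ≡ 18 (mod 23), so λ ≡ 12.
  x = λ² - 9 - 18 = 144 - 27 ≡ 2; y = λ·(9 - 2) - 11 ≡ 4. → (2, 4)

(2, 4)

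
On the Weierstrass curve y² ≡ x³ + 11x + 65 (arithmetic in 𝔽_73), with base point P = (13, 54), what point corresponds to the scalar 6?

Double-and-add on 6 = (110)₂. Start with P = (13, 54) for the leading 1-bit.
double: tangent at (13, 54): λ = (3·13² + 11)/(2·54) ≡ 7/35. 35⁻¹ ≡ 48 (mod 73), so λ ≡ 7·48 ≡ 44.
  x = λ² - 13 - 13 = 1936 - 26 ≡ 12; y = λ·(13 - 12) - 54 ≡ 63. → (12, 63)
add P: (12, 63) + (13, 54). λ = (54 - 63)/(13 - 12) ≡ 64/1 mod 73. 1⁻¹ ≡ 1 (mod 73) since 1·1 = 1 ≡ 1, so λ ≡ 64.
  x = λ² - 12 - 13 = 4096 - 25 ≡ 56; y = λ·(12 - 56) - 63 ≡ 41. → (56, 41)
double: tangent at (56, 41): λ = (3·56² + 11)/(2·41) ≡ 2/9. 9⁻¹ ≡ 65 (mod 73) since 9·65 = 585 ≡ 1, so λ ≡ 2·65 ≡ 57.
  x = λ² - 56 - 56 = 3249 - 112 ≡ 71; y = λ·(56 - 71) - 41 ≡ 53. → (71, 53)

(71, 53)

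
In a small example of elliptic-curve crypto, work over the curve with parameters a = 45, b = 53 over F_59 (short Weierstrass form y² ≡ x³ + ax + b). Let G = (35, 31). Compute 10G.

Double-and-add on 10 = (1010)₂. Start with G = (35, 31) for the leading 1-bit.
double: tangent at (35, 31): λ = (3·35² + 45)/(2·31) ≡ 3/3. 3⁻¹ ≡ 20 (mod 59), so λ ≡ 3·20 ≡ 1.
  x = λ² - 35 - 35 = 1 - 70 ≡ 49; y = λ·(35 - 49) - 31 ≡ 14. → (49, 14)
double: tangent at (49, 14): λ = (3·49² + 45)/(2·14) ≡ 50/28. 28⁻¹ ≡ 19 (mod 59), so λ ≡ 50·19 ≡ 6.
  x = λ² - 49 - 49 = 36 - 98 ≡ 56; y = λ·(49 - 56) - 14 ≡ 3. → (56, 3)
add G: (56, 3) + (35, 31). λ = (31 - 3)/(35 - 56) ≡ 28/38 mod 59. 38⁻¹ ≡ 14 (mod 59) since 38·14 = 532 ≡ 1, so λ ≡ 38.
  x = λ² - 56 - 35 = 1444 - 91 ≡ 55; y = λ·(56 - 55) - 3 ≡ 35. → (55, 35)
double: tangent at (55, 35): λ = (3·55² + 45)/(2·35) ≡ 34/11. 11⁻¹ ≡ 43 (mod 59) since 11·43 = 473 ≡ 1, so λ ≡ 34·43 ≡ 46.
  x = λ² - 55 - 55 = 2116 - 110 ≡ 0; y = λ·(55 - 0) - 35 ≡ 17. → (0, 17)

(0, 17)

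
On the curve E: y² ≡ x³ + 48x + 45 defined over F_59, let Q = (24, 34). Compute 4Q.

(17, 13)

Repeated addition: build up to 4Q.
2Q: tangent at (24, 34): λ = (3·24² + 48)/(2·34) ≡ 6/9. 9⁻¹ ≡ 46 (mod 59), so λ ≡ 6·46 ≡ 40.
  x = λ² - 24 - 24 = 1600 - 48 ≡ 18; y = λ·(24 - 18) - 34 ≡ 29. → (18, 29)
3Q: (18, 29) + (24, 34). λ = (34 - 29)/(24 - 18) ≡ 5/6 mod 59. 6⁻¹ ≡ 10 (mod 59), so λ ≡ 50.
  x = λ² - 18 - 24 = 2500 - 42 ≡ 39; y = λ·(18 - 39) - 29 ≡ 42. → (39, 42)
4Q: (39, 42) + (24, 34). λ = (34 - 42)/(24 - 39) ≡ 51/44 mod 59. 44⁻¹ ≡ 55 (mod 59), so λ ≡ 32.
  x = λ² - 39 - 24 = 1024 - 63 ≡ 17; y = λ·(39 - 17) - 42 ≡ 13. → (17, 13)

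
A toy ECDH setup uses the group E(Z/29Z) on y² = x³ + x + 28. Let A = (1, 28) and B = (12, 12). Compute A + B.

(15, 24)

(1, 28) + (12, 12). λ = (12 - 28)/(12 - 1) ≡ 13/11 mod 29. 11⁻¹ ≡ 8 (mod 29), so λ ≡ 17.
  x = λ² - 1 - 12 = 289 - 13 ≡ 15; y = λ·(1 - 15) - 28 ≡ 24. → (15, 24)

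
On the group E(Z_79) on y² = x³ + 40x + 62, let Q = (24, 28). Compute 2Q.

(33, 49)

tangent at (24, 28): λ = (3·24² + 40)/(2·28) ≡ 30/56. 56⁻¹ ≡ 24 (mod 79) since 56·24 = 1344 ≡ 1, so λ ≡ 30·24 ≡ 9.
  x = λ² - 24 - 24 = 81 - 48 ≡ 33; y = λ·(24 - 33) - 28 ≡ 49. → (33, 49)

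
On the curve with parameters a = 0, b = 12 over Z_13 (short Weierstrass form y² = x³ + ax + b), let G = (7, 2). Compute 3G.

Repeated addition: build up to 3G.
2G: tangent at (7, 2): λ = (3·7² + 0)/(2·2) ≡ 4/4. 4⁻¹ ≡ 10 (mod 13), so λ ≡ 4·10 ≡ 1.
  x = λ² - 7 - 7 = 1 - 14 ≡ 0; y = λ·(7 - 0) - 2 ≡ 5. → (0, 5)
3G: (0, 5) + (7, 2). λ = (2 - 5)/(7 - 0) ≡ 10/7 mod 13. 7⁻¹ ≡ 2 (mod 13) since 7·2 = 14 ≡ 1, so λ ≡ 7.
  x = λ² - 0 - 7 = 49 - 7 ≡ 3; y = λ·(0 - 3) - 5 ≡ 0. → (3, 0)

(3, 0)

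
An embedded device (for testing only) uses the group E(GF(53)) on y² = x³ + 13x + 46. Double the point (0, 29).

tangent at (0, 29): λ = (3·0² + 13)/(2·29) ≡ 13/5. 5⁻¹ ≡ 32 (mod 53) since 5·32 = 160 ≡ 1, so λ ≡ 13·32 ≡ 45.
  x = λ² - 0 - 0 = 2025 - 0 ≡ 11; y = λ·(0 - 11) - 29 ≡ 6. → (11, 6)

(11, 6)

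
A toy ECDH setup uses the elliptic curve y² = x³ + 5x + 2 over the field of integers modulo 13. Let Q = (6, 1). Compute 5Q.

O

Repeated addition: build up to 5Q.
2Q: tangent at (6, 1): λ = (3·6² + 5)/(2·1) ≡ 9/2. 2⁻¹ ≡ 7 (mod 13), so λ ≡ 9·7 ≡ 11.
  x = λ² - 6 - 6 = 121 - 12 ≡ 5; y = λ·(6 - 5) - 1 ≡ 10. → (5, 10)
3Q: (5, 10) + (6, 1). λ = (1 - 10)/(6 - 5) ≡ 4/1 mod 13. 1⁻¹ ≡ 1 (mod 13) since 1·1 = 1 ≡ 1, so λ ≡ 4.
  x = λ² - 5 - 6 = 16 - 11 ≡ 5; y = λ·(5 - 5) - 10 ≡ 3. → (5, 3)
4Q: (5, 3) + (6, 1). λ = (1 - 3)/(6 - 5) ≡ 11/1 mod 13. 1⁻¹ ≡ 1 (mod 13), so λ ≡ 11.
  x = λ² - 5 - 6 = 121 - 11 ≡ 6; y = λ·(5 - 6) - 3 ≡ 12. → (6, 12)
5Q: (6, 12) + (6, 1): same x and y₁ ≡ -y₂, so the sum is O.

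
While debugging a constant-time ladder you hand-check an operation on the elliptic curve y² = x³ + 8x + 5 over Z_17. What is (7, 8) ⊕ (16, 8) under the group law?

(11, 9)

(7, 8) + (16, 8). λ = (8 - 8)/(16 - 7) ≡ 0/9 mod 17. 9⁻¹ ≡ 2 (mod 17), so λ ≡ 0.
  x = λ² - 7 - 16 = 0 - 23 ≡ 11; y = λ·(7 - 11) - 8 ≡ 9. → (11, 9)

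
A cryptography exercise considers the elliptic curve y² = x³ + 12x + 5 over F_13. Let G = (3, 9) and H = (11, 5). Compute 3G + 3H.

(11, 8)

First 3G:
Repeated addition: build up to 3G.
2G: tangent at (3, 9): λ = (3·3² + 12)/(2·9) ≡ 0/5. 5⁻¹ ≡ 8 (mod 13), so λ ≡ 0·8 ≡ 0.
  x = λ² - 3 - 3 = 0 - 6 ≡ 7; y = λ·(3 - 7) - 9 ≡ 4. → (7, 4)
3G: (7, 4) + (3, 9). λ = (9 - 4)/(3 - 7) ≡ 5/9 mod 13. 9⁻¹ ≡ 3 (mod 13), so λ ≡ 2.
  x = λ² - 7 - 3 = 4 - 10 ≡ 7; y = λ·(7 - 7) - 4 ≡ 9. → (7, 9)
3G = (7, 9).
Next 3H:
Repeated addition: build up to 3H.
2H: tangent at (11, 5): λ = (3·11² + 12)/(2·5) ≡ 11/10. 10⁻¹ ≡ 4 (mod 13) since 10·4 = 40 ≡ 1, so λ ≡ 11·4 ≡ 5.
  x = λ² - 11 - 11 = 25 - 22 ≡ 3; y = λ·(11 - 3) - 5 ≡ 9. → (3, 9)
3H: (3, 9) + (11, 5). λ = (5 - 9)/(11 - 3) ≡ 9/8 mod 13. 8⁻¹ ≡ 5 (mod 13), so λ ≡ 6.
  x = λ² - 3 - 11 = 36 - 14 ≡ 9; y = λ·(3 - 9) - 9 ≡ 7. → (9, 7)
3H = (9, 7).
Finally 3G + 3H:
(7, 9) + (9, 7). λ = (7 - 9)/(9 - 7) ≡ 11/2 mod 13. 2⁻¹ ≡ 7 (mod 13), so λ ≡ 12.
  x = λ² - 7 - 9 = 144 - 16 ≡ 11; y = λ·(7 - 11) - 9 ≡ 8. → (11, 8)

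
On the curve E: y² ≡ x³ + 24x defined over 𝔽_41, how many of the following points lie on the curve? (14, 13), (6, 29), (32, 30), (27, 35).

3

(14, 13): 13² ≡ 5, rhs ≡ 5 → on.
(6, 29): 29² ≡ 21, rhs ≡ 32 → off.
(32, 30): 30² ≡ 39, rhs ≡ 39 → on.
(27, 35): 35² ≡ 36, rhs ≡ 36 → on.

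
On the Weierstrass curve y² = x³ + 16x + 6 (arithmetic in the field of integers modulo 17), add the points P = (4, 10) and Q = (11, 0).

(4, 10) + (11, 0). λ = (0 - 10)/(11 - 4) ≡ 7/7 mod 17. 7⁻¹ ≡ 5 (mod 17), so λ ≡ 1.
  x = λ² - 4 - 11 = 1 - 15 ≡ 3; y = λ·(4 - 3) - 10 ≡ 8. → (3, 8)

(3, 8)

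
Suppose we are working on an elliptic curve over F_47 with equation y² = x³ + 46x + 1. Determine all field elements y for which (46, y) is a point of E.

1, 46

x³ + 46x + 1 = 99453 ≡ 1 (mod 47).
Square roots of 1 mod 47: 1 and 46 (since 1² = 1 ≡ 1).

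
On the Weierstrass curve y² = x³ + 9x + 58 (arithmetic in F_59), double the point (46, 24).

tangent at (46, 24): λ = (3·46² + 9)/(2·24) ≡ 44/48. 48⁻¹ ≡ 16 (mod 59) since 48·16 = 768 ≡ 1, so λ ≡ 44·16 ≡ 55.
  x = λ² - 46 - 46 = 3025 - 92 ≡ 42; y = λ·(46 - 42) - 24 ≡ 19. → (42, 19)

(42, 19)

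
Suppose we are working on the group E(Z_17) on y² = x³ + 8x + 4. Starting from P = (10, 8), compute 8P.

Repeated addition: build up to 8P.
2P: tangent at (10, 8): λ = (3·10² + 8)/(2·8) ≡ 2/16. 16⁻¹ ≡ 16 (mod 17) since 16·16 = 256 ≡ 1, so λ ≡ 2·16 ≡ 15.
  x = λ² - 10 - 10 = 225 - 20 ≡ 1; y = λ·(10 - 1) - 8 ≡ 8. → (1, 8)
3P: (1, 8) + (10, 8). λ = (8 - 8)/(10 - 1) ≡ 0/9 mod 17. 9⁻¹ ≡ 2 (mod 17), so λ ≡ 0.
  x = λ² - 1 - 10 = 0 - 11 ≡ 6; y = λ·(1 - 6) - 8 ≡ 9. → (6, 9)
4P: (6, 9) + (10, 8). λ = (8 - 9)/(10 - 6) ≡ 16/4 mod 17. 4⁻¹ ≡ 13 (mod 17), so λ ≡ 4.
  x = λ² - 6 - 10 = 16 - 16 ≡ 0; y = λ·(6 - 0) - 9 ≡ 15. → (0, 15)
5P: (0, 15) + (10, 8). λ = (8 - 15)/(10 - 0) ≡ 10/10 mod 17. 10⁻¹ ≡ 12 (mod 17) since 10·12 = 120 ≡ 1, so λ ≡ 1.
  x = λ² - 0 - 10 = 1 - 10 ≡ 8; y = λ·(0 - 8) - 15 ≡ 11. → (8, 11)
6P: (8, 11) + (10, 8). λ = (8 - 11)/(10 - 8) ≡ 14/2 mod 17. 2⁻¹ ≡ 9 (mod 17), so λ ≡ 7.
  x = λ² - 8 - 10 = 49 - 18 ≡ 14; y = λ·(8 - 14) - 11 ≡ 15. → (14, 15)
7P: (14, 15) + (10, 8). λ = (8 - 15)/(10 - 14) ≡ 10/13 mod 17. 13⁻¹ ≡ 4 (mod 17) since 13·4 = 52 ≡ 1, so λ ≡ 6.
  x = λ² - 14 - 10 = 36 - 24 ≡ 12; y = λ·(14 - 12) - 15 ≡ 14. → (12, 14)
8P: (12, 14) + (10, 8). λ = (8 - 14)/(10 - 12) ≡ 11/15 mod 17. 15⁻¹ ≡ 8 (mod 17) since 15·8 = 120 ≡ 1, so λ ≡ 3.
  x = λ² - 12 - 10 = 9 - 22 ≡ 4; y = λ·(12 - 4) - 14 ≡ 10. → (4, 10)

(4, 10)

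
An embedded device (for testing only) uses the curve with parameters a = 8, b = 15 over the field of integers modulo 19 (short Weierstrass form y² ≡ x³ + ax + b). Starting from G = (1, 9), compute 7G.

Double-and-add on 7 = (111)₂. Start with G = (1, 9) for the leading 1-bit.
double: tangent at (1, 9): λ = (3·1² + 8)/(2·9) ≡ 11/18. 18⁻¹ ≡ 18 (mod 19), so λ ≡ 11·18 ≡ 8.
  x = λ² - 1 - 1 = 64 - 2 ≡ 5; y = λ·(1 - 5) - 9 ≡ 16. → (5, 16)
add G: (5, 16) + (1, 9). λ = (9 - 16)/(1 - 5) ≡ 12/15 mod 19. 15⁻¹ ≡ 14 (mod 19) since 15·14 = 210 ≡ 1, so λ ≡ 16.
  x = λ² - 5 - 1 = 256 - 6 ≡ 3; y = λ·(5 - 3) - 16 ≡ 16. → (3, 16)
double: tangent at (3, 16): λ = (3·3² + 8)/(2·16) ≡ 16/13. 13⁻¹ ≡ 3 (mod 19) since 13·3 = 39 ≡ 1, so λ ≡ 16·3 ≡ 10.
  x = λ² - 3 - 3 = 100 - 6 ≡ 18; y = λ·(3 - 18) - 16 ≡ 5. → (18, 5)
add G: (18, 5) + (1, 9). λ = (9 - 5)/(1 - 18) ≡ 4/2 mod 19. 2⁻¹ ≡ 10 (mod 19), so λ ≡ 2.
  x = λ² - 18 - 1 = 4 - 19 ≡ 4; y = λ·(18 - 4) - 5 ≡ 4. → (4, 4)

(4, 4)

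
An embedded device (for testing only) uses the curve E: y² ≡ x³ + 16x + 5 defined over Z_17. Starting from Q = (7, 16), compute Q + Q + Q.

Repeated addition: build up to 3Q.
2Q: tangent at (7, 16): λ = (3·7² + 16)/(2·16) ≡ 10/15. 15⁻¹ ≡ 8 (mod 17), so λ ≡ 10·8 ≡ 12.
  x = λ² - 7 - 7 = 144 - 14 ≡ 11; y = λ·(7 - 11) - 16 ≡ 4. → (11, 4)
3Q: (11, 4) + (7, 16). λ = (16 - 4)/(7 - 11) ≡ 12/13 mod 17. 13⁻¹ ≡ 4 (mod 17), so λ ≡ 14.
  x = λ² - 11 - 7 = 196 - 18 ≡ 8; y = λ·(11 - 8) - 4 ≡ 4. → (8, 4)

(8, 4)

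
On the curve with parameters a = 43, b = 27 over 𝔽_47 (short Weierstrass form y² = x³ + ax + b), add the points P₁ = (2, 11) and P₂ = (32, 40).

(2, 11) + (32, 40). λ = (40 - 11)/(32 - 2) ≡ 29/30 mod 47. 30⁻¹ ≡ 11 (mod 47) since 30·11 = 330 ≡ 1, so λ ≡ 37.
  x = λ² - 2 - 32 = 1369 - 34 ≡ 19; y = λ·(2 - 19) - 11 ≡ 18. → (19, 18)

(19, 18)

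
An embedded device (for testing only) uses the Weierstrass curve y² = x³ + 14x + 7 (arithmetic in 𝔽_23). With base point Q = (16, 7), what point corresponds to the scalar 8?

Double-and-add on 8 = (1000)₂. Start with Q = (16, 7) for the leading 1-bit.
double: tangent at (16, 7): λ = (3·16² + 14)/(2·7) ≡ 0/14. 14⁻¹ ≡ 5 (mod 23) since 14·5 = 70 ≡ 1, so λ ≡ 0·5 ≡ 0.
  x = λ² - 16 - 16 = 0 - 32 ≡ 14; y = λ·(16 - 14) - 7 ≡ 16. → (14, 16)
double: tangent at (14, 16): λ = (3·14² + 14)/(2·16) ≡ 4/9. 9⁻¹ ≡ 18 (mod 23), so λ ≡ 4·18 ≡ 3.
  x = λ² - 14 - 14 = 9 - 28 ≡ 4; y = λ·(14 - 4) - 16 ≡ 14. → (4, 14)
double: tangent at (4, 14): λ = (3·4² + 14)/(2·14) ≡ 16/5. 5⁻¹ ≡ 14 (mod 23), so λ ≡ 16·14 ≡ 17.
  x = λ² - 4 - 4 = 289 - 8 ≡ 5; y = λ·(4 - 5) - 14 ≡ 15. → (5, 15)

(5, 15)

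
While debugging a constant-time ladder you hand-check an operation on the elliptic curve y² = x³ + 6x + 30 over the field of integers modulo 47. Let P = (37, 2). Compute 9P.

Repeated addition: build up to 9P.
2P: tangent at (37, 2): λ = (3·37² + 6)/(2·2) ≡ 24/4. 4⁻¹ ≡ 12 (mod 47), so λ ≡ 24·12 ≡ 6.
  x = λ² - 37 - 37 = 36 - 74 ≡ 9; y = λ·(37 - 9) - 2 ≡ 25. → (9, 25)
3P: (9, 25) + (37, 2). λ = (2 - 25)/(37 - 9) ≡ 24/28 mod 47. 28⁻¹ ≡ 42 (mod 47), so λ ≡ 21.
  x = λ² - 9 - 37 = 441 - 46 ≡ 19; y = λ·(9 - 19) - 25 ≡ 0. → (19, 0)
4P: (19, 0) + (37, 2). λ = (2 - 0)/(37 - 19) ≡ 2/18 mod 47. 18⁻¹ ≡ 34 (mod 47), so λ ≡ 21.
  x = λ² - 19 - 37 = 441 - 56 ≡ 9; y = λ·(19 - 9) - 0 ≡ 22. → (9, 22)
5P: (9, 22) + (37, 2). λ = (2 - 22)/(37 - 9) ≡ 27/28 mod 47. 28⁻¹ ≡ 42 (mod 47), so λ ≡ 6.
  x = λ² - 9 - 37 = 36 - 46 ≡ 37; y = λ·(9 - 37) - 22 ≡ 45. → (37, 45)
6P: (37, 45) + (37, 2): same x and y₁ ≡ -y₂, so the sum is O.
7P: O + (37, 2) = (37, 2) (identity).
8P: tangent at (37, 2): λ = (3·37² + 6)/(2·2) ≡ 24/4. 4⁻¹ ≡ 12 (mod 47), so λ ≡ 24·12 ≡ 6.
  x = λ² - 37 - 37 = 36 - 74 ≡ 9; y = λ·(37 - 9) - 2 ≡ 25. → (9, 25)
9P: (9, 25) + (37, 2). λ = (2 - 25)/(37 - 9) ≡ 24/28 mod 47. 28⁻¹ ≡ 42 (mod 47), so λ ≡ 21.
  x = λ² - 9 - 37 = 441 - 46 ≡ 19; y = λ·(9 - 19) - 25 ≡ 0. → (19, 0)

(19, 0)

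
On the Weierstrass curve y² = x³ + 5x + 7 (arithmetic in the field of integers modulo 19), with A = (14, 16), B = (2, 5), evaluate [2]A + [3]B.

(12, 16)

First 2A:
Repeated addition: build up to 2A.
2A: tangent at (14, 16): λ = (3·14² + 5)/(2·16) ≡ 4/13. 13⁻¹ ≡ 3 (mod 19), so λ ≡ 4·3 ≡ 12.
  x = λ² - 14 - 14 = 144 - 28 ≡ 2; y = λ·(14 - 2) - 16 ≡ 14. → (2, 14)
2A = (2, 14).
Next 3B:
Repeated addition: build up to 3B.
2B: tangent at (2, 5): λ = (3·2² + 5)/(2·5) ≡ 17/10. 10⁻¹ ≡ 2 (mod 19) since 10·2 = 20 ≡ 1, so λ ≡ 17·2 ≡ 15.
  x = λ² - 2 - 2 = 225 - 4 ≡ 12; y = λ·(2 - 12) - 5 ≡ 16. → (12, 16)
3B: (12, 16) + (2, 5). λ = (5 - 16)/(2 - 12) ≡ 8/9 mod 19. 9⁻¹ ≡ 17 (mod 19) since 9·17 = 153 ≡ 1, so λ ≡ 3.
  x = λ² - 12 - 2 = 9 - 14 ≡ 14; y = λ·(12 - 14) - 16 ≡ 16. → (14, 16)
3B = (14, 16).
Finally 2A + 3B:
(2, 14) + (14, 16). λ = (16 - 14)/(14 - 2) ≡ 2/12 mod 19. 12⁻¹ ≡ 8 (mod 19), so λ ≡ 16.
  x = λ² - 2 - 14 = 256 - 16 ≡ 12; y = λ·(2 - 12) - 14 ≡ 16. → (12, 16)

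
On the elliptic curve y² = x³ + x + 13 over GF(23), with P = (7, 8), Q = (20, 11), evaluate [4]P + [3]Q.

First 4P:
Double-and-add on 4 = (100)₂. Start with P = (7, 8) for the leading 1-bit.
double: tangent at (7, 8): λ = (3·7² + 1)/(2·8) ≡ 10/16. 16⁻¹ ≡ 13 (mod 23), so λ ≡ 10·13 ≡ 15.
  x = λ² - 7 - 7 = 225 - 14 ≡ 4; y = λ·(7 - 4) - 8 ≡ 14. → (4, 14)
double: tangent at (4, 14): λ = (3·4² + 1)/(2·14) ≡ 3/5. 5⁻¹ ≡ 14 (mod 23) since 5·14 = 70 ≡ 1, so λ ≡ 3·14 ≡ 19.
  x = λ² - 4 - 4 = 361 - 8 ≡ 8; y = λ·(4 - 8) - 14 ≡ 2. → (8, 2)
4P = (8, 2).
Next 3Q:
Repeated addition: build up to 3Q.
2Q: tangent at (20, 11): λ = (3·20² + 1)/(2·11) ≡ 5/22. 22⁻¹ ≡ 22 (mod 23), so λ ≡ 5·22 ≡ 18.
  x = λ² - 20 - 20 = 324 - 40 ≡ 8; y = λ·(20 - 8) - 11 ≡ 21. → (8, 21)
3Q: (8, 21) + (20, 11). λ = (11 - 21)/(20 - 8) ≡ 13/12 mod 23. 12⁻¹ ≡ 2 (mod 23), so λ ≡ 3.
  x = λ² - 8 - 20 = 9 - 28 ≡ 4; y = λ·(8 - 4) - 21 ≡ 14. → (4, 14)
3Q = (4, 14).
Finally 4P + 3Q:
(8, 2) + (4, 14). λ = (14 - 2)/(4 - 8) ≡ 12/19 mod 23. 19⁻¹ ≡ 17 (mod 23), so λ ≡ 20.
  x = λ² - 8 - 4 = 400 - 12 ≡ 20; y = λ·(8 - 20) - 2 ≡ 11. → (20, 11)

(20, 11)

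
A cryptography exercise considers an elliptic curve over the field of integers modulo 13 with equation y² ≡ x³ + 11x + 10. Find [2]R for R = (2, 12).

tangent at (2, 12): λ = (3·2² + 11)/(2·12) ≡ 10/11. 11⁻¹ ≡ 6 (mod 13), so λ ≡ 10·6 ≡ 8.
  x = λ² - 2 - 2 = 64 - 4 ≡ 8; y = λ·(2 - 8) - 12 ≡ 5. → (8, 5)

(8, 5)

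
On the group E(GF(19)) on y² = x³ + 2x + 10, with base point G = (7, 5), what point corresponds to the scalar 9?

Repeated addition: build up to 9G.
2G: tangent at (7, 5): λ = (3·7² + 2)/(2·5) ≡ 16/10. 10⁻¹ ≡ 2 (mod 19) since 10·2 = 20 ≡ 1, so λ ≡ 16·2 ≡ 13.
  x = λ² - 7 - 7 = 169 - 14 ≡ 3; y = λ·(7 - 3) - 5 ≡ 9. → (3, 9)
3G: (3, 9) + (7, 5). λ = (5 - 9)/(7 - 3) ≡ 15/4 mod 19. 4⁻¹ ≡ 5 (mod 19), so λ ≡ 18.
  x = λ² - 3 - 7 = 324 - 10 ≡ 10; y = λ·(3 - 10) - 9 ≡ 17. → (10, 17)
4G: (10, 17) + (7, 5). λ = (5 - 17)/(7 - 10) ≡ 7/16 mod 19. 16⁻¹ ≡ 6 (mod 19) since 16·6 = 96 ≡ 1, so λ ≡ 4.
  x = λ² - 10 - 7 = 16 - 17 ≡ 18; y = λ·(10 - 18) - 17 ≡ 8. → (18, 8)
5G: (18, 8) + (7, 5). λ = (5 - 8)/(7 - 18) ≡ 16/8 mod 19. 8⁻¹ ≡ 12 (mod 19) since 8·12 = 96 ≡ 1, so λ ≡ 2.
  x = λ² - 18 - 7 = 4 - 25 ≡ 17; y = λ·(18 - 17) - 8 ≡ 13. → (17, 13)
6G: (17, 13) + (7, 5). λ = (5 - 13)/(7 - 17) ≡ 11/9 mod 19. 9⁻¹ ≡ 17 (mod 19) since 9·17 = 153 ≡ 1, so λ ≡ 16.
  x = λ² - 17 - 7 = 256 - 24 ≡ 4; y = λ·(17 - 4) - 13 ≡ 5. → (4, 5)
7G: (4, 5) + (7, 5). λ = (5 - 5)/(7 - 4) ≡ 0/3 mod 19. 3⁻¹ ≡ 13 (mod 19) since 3·13 = 39 ≡ 1, so λ ≡ 0.
  x = λ² - 4 - 7 = 0 - 11 ≡ 8; y = λ·(4 - 8) - 5 ≡ 14. → (8, 14)
8G: (8, 14) + (7, 5). λ = (5 - 14)/(7 - 8) ≡ 10/18 mod 19. 18⁻¹ ≡ 18 (mod 19) since 18·18 = 324 ≡ 1, so λ ≡ 9.
  x = λ² - 8 - 7 = 81 - 15 ≡ 9; y = λ·(8 - 9) - 14 ≡ 15. → (9, 15)
9G: (9, 15) + (7, 5). λ = (5 - 15)/(7 - 9) ≡ 9/17 mod 19. 17⁻¹ ≡ 9 (mod 19), so λ ≡ 5.
  x = λ² - 9 - 7 = 25 - 16 ≡ 9; y = λ·(9 - 9) - 15 ≡ 4. → (9, 4)

(9, 4)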